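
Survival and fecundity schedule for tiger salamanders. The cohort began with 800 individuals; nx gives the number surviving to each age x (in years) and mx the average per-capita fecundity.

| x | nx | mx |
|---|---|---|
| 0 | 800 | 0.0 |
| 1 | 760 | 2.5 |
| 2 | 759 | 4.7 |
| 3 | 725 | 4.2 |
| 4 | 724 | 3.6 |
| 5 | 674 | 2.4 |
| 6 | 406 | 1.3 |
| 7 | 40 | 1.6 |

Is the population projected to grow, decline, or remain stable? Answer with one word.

growing

lx = nx/n0 = nx/800: 1, 0.95, 0.94875, 0.90625, 0.905, 0.8425, 0.5075, 0.05
R0 = Σ lx·mx = 0 + 2.375 + 4.459125 + 3.80625 + 3.258 + 2.022 + 0.65975 + 0.08 = 16.660125
R0 > 1, so the population is growing.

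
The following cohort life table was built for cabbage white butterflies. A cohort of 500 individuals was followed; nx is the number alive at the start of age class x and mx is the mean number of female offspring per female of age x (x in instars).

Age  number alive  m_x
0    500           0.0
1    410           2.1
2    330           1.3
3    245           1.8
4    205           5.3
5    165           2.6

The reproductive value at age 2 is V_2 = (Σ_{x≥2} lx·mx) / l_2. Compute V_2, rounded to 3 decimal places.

7.229

lx = nx/n0 = nx/500: 1, 0.82, 0.66, 0.49, 0.41, 0.33
lx·mx for x ≥ 2: 0.858, 0.882, 2.173, 0.858 → sum = 4.771
V_2 = 4.771 / l_2 = 4.771 / 0.66 = 7.228788… → 7.229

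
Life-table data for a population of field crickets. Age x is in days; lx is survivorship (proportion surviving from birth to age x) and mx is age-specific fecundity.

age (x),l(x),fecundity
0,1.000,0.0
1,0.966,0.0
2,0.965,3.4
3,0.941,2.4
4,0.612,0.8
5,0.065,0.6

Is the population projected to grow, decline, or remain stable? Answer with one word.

growing

R0 = Σ lx·mx = 0 + 0 + 3.281 + 2.2584 + 0.4896 + 0.039 = 6.068
R0 > 1, so the population is growing.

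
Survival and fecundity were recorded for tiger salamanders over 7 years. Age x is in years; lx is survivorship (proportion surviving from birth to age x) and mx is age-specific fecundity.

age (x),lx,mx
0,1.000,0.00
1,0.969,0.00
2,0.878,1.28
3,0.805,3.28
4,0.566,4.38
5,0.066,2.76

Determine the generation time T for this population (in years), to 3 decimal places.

3.268

lx·mx: 0, 0, 1.12384, 2.6404, 2.47908, 0.18216 → R0 = 6.42548
x·lx·mx: 0, 0, 2.24768, 7.9212, 9.91632, 0.9108 → Σ = 20.996
T = 20.996 / 6.42548 = 3.267616… → 3.268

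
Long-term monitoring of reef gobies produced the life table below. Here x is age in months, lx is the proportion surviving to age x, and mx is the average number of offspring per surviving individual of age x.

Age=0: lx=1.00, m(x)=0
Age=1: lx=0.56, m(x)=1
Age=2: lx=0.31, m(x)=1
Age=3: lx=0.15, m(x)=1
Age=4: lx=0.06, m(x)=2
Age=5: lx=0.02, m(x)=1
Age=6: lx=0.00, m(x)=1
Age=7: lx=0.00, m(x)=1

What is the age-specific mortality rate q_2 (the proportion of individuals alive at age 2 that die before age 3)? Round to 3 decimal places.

0.516

q_2 = (l_2 − l_3) / l_2 = (0.31 − 0.15) / 0.31
     = 0.16 / 0.31 = 0.516129… → 0.516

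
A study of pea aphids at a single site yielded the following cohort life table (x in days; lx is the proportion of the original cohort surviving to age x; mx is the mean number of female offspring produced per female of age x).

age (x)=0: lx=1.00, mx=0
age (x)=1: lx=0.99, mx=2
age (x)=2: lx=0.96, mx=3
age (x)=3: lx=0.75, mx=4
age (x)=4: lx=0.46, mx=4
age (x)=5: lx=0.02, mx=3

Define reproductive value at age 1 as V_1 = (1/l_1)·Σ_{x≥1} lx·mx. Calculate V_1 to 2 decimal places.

9.86

lx·mx for x ≥ 1: 1.98, 2.88, 3, 1.84, 0.06 → sum = 9.76
V_1 = 9.76 / l_1 = 9.76 / 0.99 = 9.858586… → 9.86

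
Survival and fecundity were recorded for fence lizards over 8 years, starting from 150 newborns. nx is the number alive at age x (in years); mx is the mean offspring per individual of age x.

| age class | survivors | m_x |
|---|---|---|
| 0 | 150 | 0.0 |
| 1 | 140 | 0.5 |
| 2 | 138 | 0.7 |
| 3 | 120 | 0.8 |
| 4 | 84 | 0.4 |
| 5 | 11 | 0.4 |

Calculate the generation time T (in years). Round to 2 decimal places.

lx = nx/n0 = nx/150: 1, 0.93333…, 0.92, 0.8, 0.56, 0.07333…
lx·mx: 0, 0.466667…, 0.644, 0.64, 0.224, 0.029333… → R0 = 2.004…
x·lx·mx: 0, 0.466667…, 1.288, 1.92, 0.896, 0.146667… → Σ = 4.717333…
T = 4.717333… / 2.004… = 2.353959… → 2.35

2.35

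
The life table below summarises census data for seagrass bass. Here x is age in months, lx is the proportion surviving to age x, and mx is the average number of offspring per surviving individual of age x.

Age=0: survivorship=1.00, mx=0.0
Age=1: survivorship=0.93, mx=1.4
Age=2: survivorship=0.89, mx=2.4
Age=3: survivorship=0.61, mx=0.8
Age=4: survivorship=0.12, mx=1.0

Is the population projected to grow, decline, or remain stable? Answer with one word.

R0 = Σ lx·mx = 0 + 1.302 + 2.136 + 0.488 + 0.12 = 4.046
R0 > 1, so the population is growing.

growing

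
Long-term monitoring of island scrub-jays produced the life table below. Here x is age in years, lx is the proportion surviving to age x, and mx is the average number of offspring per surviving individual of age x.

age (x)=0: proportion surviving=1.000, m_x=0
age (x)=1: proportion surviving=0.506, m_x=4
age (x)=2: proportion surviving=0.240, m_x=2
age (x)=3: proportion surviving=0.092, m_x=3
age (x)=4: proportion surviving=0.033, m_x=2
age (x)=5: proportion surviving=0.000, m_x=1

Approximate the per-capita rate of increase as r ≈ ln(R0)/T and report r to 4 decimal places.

0.7303

R0 = Σ lx·mx = 0 + 2.024 + 0.48 + 0.276 + 0.066 + 0 = 2.846
Σ x·lx·mx = 4.076; T = 4.076/2.846 = 1.43219…
r ≈ ln(R0)/T = ln(2.846)/1.43219… = 0.730293… → 0.7303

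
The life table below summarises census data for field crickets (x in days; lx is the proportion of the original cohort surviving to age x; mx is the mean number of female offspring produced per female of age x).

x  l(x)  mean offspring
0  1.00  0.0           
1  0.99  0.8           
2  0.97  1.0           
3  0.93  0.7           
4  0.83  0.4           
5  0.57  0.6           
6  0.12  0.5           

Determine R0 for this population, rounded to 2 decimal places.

lx·mx by age: 0, 0.792, 0.97, 0.651, 0.332, 0.342, 0.06
R0 = Σ lx·mx = 3.147 → 3.15

3.15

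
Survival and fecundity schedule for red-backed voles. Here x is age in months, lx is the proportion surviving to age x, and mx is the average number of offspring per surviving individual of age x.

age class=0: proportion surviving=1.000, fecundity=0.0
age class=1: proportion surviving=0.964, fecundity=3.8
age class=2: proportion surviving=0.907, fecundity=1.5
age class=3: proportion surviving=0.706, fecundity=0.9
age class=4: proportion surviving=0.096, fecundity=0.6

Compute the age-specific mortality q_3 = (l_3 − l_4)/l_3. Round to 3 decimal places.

q_3 = (l_3 − l_4) / l_3 = (0.706 − 0.096) / 0.706
     = 0.61 / 0.706 = 0.864023… → 0.864

0.864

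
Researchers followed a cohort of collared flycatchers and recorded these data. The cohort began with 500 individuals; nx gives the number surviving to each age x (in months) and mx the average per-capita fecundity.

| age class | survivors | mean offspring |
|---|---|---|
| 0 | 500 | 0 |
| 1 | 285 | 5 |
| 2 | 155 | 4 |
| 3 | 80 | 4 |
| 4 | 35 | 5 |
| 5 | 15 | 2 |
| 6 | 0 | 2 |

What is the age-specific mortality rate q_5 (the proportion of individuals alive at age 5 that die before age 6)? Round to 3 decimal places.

1.000

lx = nx/n0 = nx/500: 1, 0.57, 0.31, 0.16, 0.07, 0.03, 0
q_5 = (l_5 − l_6) / l_5 = (0.03 − 0) / 0.03
     = 0.03 / 0.03 = 1 → 1.000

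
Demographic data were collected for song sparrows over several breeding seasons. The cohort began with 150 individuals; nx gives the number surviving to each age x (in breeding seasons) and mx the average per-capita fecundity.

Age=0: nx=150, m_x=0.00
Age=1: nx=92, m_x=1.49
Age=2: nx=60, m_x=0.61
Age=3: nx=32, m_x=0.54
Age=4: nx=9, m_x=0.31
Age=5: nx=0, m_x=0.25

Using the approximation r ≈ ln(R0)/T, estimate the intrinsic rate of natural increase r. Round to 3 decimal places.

lx = nx/n0 = nx/150: 1, 0.61333…, 0.4, 0.21333…, 0.06, 0
R0 = Σ lx·mx = 0 + 0.91387… + 0.244 + 0.1152… + 0.0186 + 0 = 1.291667…
Σ x·lx·mx = 1.821867…; T = 1.821867…/1.291667… = 1.41048…
r ≈ ln(R0)/T = ln(1.291667…)/1.41048… = 0.18145… → 0.181

0.181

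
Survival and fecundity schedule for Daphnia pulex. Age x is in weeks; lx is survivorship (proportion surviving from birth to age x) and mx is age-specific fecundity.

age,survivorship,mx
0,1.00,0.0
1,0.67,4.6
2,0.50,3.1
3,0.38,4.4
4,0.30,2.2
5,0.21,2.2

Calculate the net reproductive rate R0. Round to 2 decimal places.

lx·mx by age: 0, 3.082, 1.55, 1.672, 0.66, 0.462
R0 = Σ lx·mx = 7.426 → 7.43

7.43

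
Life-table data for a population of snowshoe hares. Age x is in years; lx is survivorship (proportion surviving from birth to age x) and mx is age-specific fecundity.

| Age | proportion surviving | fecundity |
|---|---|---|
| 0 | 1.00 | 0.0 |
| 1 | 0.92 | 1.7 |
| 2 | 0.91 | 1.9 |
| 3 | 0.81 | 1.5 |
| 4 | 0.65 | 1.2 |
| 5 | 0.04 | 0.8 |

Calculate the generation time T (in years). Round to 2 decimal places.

2.25

lx·mx: 0, 1.564, 1.729, 1.215, 0.78, 0.032 → R0 = 5.32
x·lx·mx: 0, 1.564, 3.458, 3.645, 3.12, 0.16 → Σ = 11.947
T = 11.947 / 5.32 = 2.245677… → 2.25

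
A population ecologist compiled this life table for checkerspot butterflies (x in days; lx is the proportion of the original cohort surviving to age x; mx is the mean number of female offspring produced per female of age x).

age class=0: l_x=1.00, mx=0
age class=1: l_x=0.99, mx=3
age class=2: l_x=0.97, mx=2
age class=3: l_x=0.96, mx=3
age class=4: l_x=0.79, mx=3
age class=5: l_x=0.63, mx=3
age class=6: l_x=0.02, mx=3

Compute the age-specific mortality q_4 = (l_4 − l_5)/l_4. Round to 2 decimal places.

0.20

q_4 = (l_4 − l_5) / l_4 = (0.79 − 0.63) / 0.79
     = 0.16 / 0.79 = 0.202532… → 0.20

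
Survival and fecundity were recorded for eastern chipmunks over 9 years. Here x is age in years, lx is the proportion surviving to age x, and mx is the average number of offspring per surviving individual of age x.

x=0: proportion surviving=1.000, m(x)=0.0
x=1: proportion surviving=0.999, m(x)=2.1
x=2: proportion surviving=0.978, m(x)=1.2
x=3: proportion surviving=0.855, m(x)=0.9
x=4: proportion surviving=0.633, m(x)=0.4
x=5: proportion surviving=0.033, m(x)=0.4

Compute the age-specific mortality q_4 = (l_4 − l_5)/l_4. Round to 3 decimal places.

q_4 = (l_4 − l_5) / l_4 = (0.633 − 0.033) / 0.633
     = 0.6 / 0.633 = 0.947867… → 0.948

0.948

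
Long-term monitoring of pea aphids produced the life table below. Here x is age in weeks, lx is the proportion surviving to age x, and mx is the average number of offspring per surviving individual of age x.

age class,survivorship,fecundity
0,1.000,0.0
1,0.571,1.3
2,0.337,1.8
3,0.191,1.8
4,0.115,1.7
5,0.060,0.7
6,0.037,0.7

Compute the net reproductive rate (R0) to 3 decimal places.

lx·mx by age: 0, 0.7423, 0.6066, 0.3438, 0.1955, 0.042, 0.0259
R0 = Σ lx·mx = 1.9561 → 1.956

1.956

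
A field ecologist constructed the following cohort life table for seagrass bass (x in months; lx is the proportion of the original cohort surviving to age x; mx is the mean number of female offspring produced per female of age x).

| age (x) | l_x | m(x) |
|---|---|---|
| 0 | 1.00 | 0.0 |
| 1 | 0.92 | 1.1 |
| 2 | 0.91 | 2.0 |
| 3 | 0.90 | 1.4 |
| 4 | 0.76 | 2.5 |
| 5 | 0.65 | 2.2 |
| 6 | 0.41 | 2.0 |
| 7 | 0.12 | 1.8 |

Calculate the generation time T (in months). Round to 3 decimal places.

3.501

lx·mx: 0, 1.012, 1.82, 1.26, 1.9, 1.43, 0.82, 0.216 → R0 = 8.458
x·lx·mx: 0, 1.012, 3.64, 3.78, 7.6, 7.15, 4.92, 1.512 → Σ = 29.614
T = 29.614 / 8.458 = 3.501301… → 3.501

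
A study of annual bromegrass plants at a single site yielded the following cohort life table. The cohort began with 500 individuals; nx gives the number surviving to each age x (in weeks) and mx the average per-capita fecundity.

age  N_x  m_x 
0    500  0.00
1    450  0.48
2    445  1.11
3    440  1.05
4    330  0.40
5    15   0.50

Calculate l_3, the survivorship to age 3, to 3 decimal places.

l_3 = n_3/n_0 = 440/500 = 0.88 → 0.880

0.880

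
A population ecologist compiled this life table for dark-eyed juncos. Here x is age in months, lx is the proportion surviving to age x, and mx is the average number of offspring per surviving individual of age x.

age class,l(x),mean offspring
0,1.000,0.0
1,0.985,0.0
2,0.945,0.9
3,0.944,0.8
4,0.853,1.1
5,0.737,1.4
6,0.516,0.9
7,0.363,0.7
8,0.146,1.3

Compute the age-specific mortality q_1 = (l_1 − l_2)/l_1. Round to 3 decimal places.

q_1 = (l_1 − l_2) / l_1 = (0.985 − 0.945) / 0.985
     = 0.04 / 0.985 = 0.040609… → 0.041

0.041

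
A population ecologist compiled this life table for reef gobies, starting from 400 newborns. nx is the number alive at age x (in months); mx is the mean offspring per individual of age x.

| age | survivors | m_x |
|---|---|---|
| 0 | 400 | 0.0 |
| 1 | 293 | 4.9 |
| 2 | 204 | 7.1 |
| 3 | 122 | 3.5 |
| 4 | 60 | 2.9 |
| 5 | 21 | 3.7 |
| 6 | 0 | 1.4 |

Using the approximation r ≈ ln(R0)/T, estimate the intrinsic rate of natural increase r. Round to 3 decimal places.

lx = nx/n0 = nx/400: 1, 0.7325, 0.51, 0.305, 0.15, 0.0525, 0
R0 = Σ lx·mx = 0 + 3.58925 + 3.621 + 1.0675 + 0.435 + 0.19425 + 0 = 8.907
Σ x·lx·mx = 16.745; T = 16.745/8.907 = 1.87998…
r ≈ ln(R0)/T = ln(8.907)/1.87998… = 1.16322… → 1.163

1.163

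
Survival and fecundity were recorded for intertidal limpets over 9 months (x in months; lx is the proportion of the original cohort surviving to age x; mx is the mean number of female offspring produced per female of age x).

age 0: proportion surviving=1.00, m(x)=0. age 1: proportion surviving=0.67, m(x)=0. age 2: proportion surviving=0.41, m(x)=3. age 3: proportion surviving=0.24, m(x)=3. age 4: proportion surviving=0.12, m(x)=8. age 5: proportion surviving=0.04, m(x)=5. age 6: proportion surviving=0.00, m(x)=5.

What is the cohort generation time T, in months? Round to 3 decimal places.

3.042

lx·mx: 0, 0, 1.23, 0.72, 0.96, 0.2, 0 → R0 = 3.11
x·lx·mx: 0, 0, 2.46, 2.16, 3.84, 1, 0 → Σ = 9.46
T = 9.46 / 3.11 = 3.041801… → 3.042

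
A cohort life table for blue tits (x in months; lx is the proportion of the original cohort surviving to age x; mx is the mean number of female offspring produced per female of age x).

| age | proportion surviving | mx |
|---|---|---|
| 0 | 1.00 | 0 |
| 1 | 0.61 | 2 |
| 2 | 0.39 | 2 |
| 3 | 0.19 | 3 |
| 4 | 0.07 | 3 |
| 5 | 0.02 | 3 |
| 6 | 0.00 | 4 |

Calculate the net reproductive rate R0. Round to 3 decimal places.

lx·mx by age: 0, 1.22, 0.78, 0.57, 0.21, 0.06, 0
R0 = Σ lx·mx = 2.84 → 2.840

2.840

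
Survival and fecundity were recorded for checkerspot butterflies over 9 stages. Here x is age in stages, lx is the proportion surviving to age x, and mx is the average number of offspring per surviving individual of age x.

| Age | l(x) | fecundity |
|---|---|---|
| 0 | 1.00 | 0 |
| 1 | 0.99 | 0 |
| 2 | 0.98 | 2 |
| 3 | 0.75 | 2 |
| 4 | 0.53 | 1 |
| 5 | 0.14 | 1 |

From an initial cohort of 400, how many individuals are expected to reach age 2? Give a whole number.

Expected survivors = N0 · l_2 = 400 × 0.98 = 392 → 392

392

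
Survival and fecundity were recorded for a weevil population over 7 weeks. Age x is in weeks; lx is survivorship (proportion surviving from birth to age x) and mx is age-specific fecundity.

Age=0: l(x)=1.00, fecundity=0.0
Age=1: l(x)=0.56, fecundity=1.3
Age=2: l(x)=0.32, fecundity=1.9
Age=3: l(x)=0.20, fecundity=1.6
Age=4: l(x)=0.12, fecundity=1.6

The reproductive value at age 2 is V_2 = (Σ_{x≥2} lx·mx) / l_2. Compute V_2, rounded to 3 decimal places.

lx·mx for x ≥ 2: 0.608, 0.32, 0.192 → sum = 1.12
V_2 = 1.12 / l_2 = 1.12 / 0.32 = 3.5 → 3.500

3.500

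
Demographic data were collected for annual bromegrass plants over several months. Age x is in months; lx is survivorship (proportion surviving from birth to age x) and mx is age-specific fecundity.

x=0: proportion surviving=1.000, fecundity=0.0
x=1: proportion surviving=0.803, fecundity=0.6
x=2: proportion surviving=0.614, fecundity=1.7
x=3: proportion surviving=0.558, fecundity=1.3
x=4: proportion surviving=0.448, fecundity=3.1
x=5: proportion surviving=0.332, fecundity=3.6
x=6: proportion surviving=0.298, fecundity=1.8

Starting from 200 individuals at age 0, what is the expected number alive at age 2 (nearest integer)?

Expected survivors = N0 · l_2 = 200 × 0.614 = 122.8 → 123

123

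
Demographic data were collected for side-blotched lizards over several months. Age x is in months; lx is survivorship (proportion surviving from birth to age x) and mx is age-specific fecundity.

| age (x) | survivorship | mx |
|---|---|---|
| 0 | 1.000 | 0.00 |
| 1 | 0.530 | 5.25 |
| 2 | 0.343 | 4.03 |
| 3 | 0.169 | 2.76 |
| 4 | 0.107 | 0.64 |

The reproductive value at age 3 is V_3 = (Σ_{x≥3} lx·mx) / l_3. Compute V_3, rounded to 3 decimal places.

3.165

lx·mx for x ≥ 3: 0.46644, 0.06848 → sum = 0.53492
V_3 = 0.53492 / l_3 = 0.53492 / 0.169 = 3.165207… → 3.165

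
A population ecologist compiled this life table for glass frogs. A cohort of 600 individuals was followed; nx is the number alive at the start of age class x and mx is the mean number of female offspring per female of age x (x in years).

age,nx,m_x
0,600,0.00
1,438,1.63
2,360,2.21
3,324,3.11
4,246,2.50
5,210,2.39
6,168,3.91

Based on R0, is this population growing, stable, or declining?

growing

lx = nx/n0 = nx/600: 1, 0.73, 0.6, 0.54, 0.41, 0.35, 0.28
R0 = Σ lx·mx = 0 + 1.1899 + 1.326 + 1.6794 + 1.025 + 0.8365 + 1.0948 = 7.1516
R0 > 1, so the population is growing.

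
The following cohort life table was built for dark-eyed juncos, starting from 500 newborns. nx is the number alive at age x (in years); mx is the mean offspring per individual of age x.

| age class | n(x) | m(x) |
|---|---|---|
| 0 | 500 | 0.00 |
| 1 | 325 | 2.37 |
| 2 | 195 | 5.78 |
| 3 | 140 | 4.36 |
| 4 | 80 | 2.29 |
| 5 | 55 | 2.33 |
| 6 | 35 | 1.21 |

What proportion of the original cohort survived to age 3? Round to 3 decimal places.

0.280

l_3 = n_3/n_0 = 140/500 = 0.28 → 0.280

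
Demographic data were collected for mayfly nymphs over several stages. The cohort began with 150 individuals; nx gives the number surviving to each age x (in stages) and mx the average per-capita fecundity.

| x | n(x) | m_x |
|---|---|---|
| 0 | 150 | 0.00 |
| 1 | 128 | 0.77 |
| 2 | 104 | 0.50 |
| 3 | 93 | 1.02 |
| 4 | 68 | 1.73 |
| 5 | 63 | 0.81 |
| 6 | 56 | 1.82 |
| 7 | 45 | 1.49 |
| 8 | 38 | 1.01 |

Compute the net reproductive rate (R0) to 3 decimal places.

4.143

lx = nx/n0 = nx/150: 1, 0.85333…, 0.69333…, 0.62, 0.45333…, 0.42, 0.37333…, 0.3, 0.25333…
lx·mx by age: 0, 0.657067…, 0.346667…, 0.6324, 0.784267…, 0.3402, 0.679467…, 0.447, 0.255867…
R0 = Σ lx·mx = 4.142933… → 4.143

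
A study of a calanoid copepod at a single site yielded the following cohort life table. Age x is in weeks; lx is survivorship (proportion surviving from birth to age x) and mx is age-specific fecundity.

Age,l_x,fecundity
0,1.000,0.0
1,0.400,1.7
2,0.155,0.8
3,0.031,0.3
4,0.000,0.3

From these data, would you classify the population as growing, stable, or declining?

declining

R0 = Σ lx·mx = 0 + 0.68 + 0.124 + 0.0093 + 0 = 0.8133
R0 < 1, so the population is declining.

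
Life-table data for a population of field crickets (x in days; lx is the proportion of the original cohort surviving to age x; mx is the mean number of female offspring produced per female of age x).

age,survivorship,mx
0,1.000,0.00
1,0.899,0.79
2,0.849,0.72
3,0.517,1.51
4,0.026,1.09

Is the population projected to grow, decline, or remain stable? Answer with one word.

R0 = Σ lx·mx = 0 + 0.71021 + 0.61128 + 0.78067 + 0.02834 = 2.1305
R0 > 1, so the population is growing.

growing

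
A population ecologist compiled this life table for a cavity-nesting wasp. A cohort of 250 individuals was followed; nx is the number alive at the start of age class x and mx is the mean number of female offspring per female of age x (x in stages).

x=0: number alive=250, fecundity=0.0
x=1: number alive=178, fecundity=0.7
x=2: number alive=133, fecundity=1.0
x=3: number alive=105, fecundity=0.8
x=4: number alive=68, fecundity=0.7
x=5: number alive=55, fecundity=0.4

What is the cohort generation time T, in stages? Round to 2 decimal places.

lx = nx/n0 = nx/250: 1, 0.712, 0.532, 0.42, 0.272, 0.22
lx·mx: 0, 0.4984, 0.532, 0.336, 0.1904, 0.088 → R0 = 1.6448
x·lx·mx: 0, 0.4984, 1.064, 1.008, 0.7616, 0.44 → Σ = 3.772
T = 3.772 / 1.6448 = 2.293288… → 2.29

2.29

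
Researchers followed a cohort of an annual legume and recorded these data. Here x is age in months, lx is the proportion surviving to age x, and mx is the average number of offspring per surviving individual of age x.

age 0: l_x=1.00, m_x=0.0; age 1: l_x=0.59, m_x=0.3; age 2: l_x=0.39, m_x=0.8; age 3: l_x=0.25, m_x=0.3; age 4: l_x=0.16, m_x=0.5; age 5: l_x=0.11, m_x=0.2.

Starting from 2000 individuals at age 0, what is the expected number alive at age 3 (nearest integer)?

Expected survivors = N0 · l_3 = 2000 × 0.25 = 500 → 500

500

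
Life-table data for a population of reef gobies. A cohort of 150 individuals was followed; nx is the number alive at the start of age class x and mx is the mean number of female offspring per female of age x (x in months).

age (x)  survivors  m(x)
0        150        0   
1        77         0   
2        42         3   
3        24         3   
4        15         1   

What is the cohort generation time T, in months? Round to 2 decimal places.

2.48

lx = nx/n0 = nx/150: 1, 0.51333…, 0.28, 0.16, 0.1
lx·mx: 0, 0, 0.84, 0.48, 0.1 → R0 = 1.42…
x·lx·mx: 0, 0, 1.68, 1.44, 0.4 → Σ = 3.52…
T = 3.52… / 1.42… = 2.478873… → 2.48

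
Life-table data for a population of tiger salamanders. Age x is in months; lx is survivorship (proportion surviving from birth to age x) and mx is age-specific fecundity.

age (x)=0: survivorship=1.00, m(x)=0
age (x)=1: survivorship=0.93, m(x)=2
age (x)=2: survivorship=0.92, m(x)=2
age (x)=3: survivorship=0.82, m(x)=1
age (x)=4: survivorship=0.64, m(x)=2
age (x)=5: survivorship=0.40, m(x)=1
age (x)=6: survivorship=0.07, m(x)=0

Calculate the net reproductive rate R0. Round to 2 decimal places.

lx·mx by age: 0, 1.86, 1.84, 0.82, 1.28, 0.4, 0
R0 = Σ lx·mx = 6.2 → 6.20

6.20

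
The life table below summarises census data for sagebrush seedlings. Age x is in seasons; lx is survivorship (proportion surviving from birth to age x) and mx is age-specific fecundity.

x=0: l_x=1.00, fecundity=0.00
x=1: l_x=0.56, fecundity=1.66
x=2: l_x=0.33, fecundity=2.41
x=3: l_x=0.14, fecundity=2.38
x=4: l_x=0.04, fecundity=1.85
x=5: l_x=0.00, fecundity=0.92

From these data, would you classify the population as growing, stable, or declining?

growing

R0 = Σ lx·mx = 0 + 0.9296 + 0.7953 + 0.3332 + 0.074 + 0 = 2.1321
R0 > 1, so the population is growing.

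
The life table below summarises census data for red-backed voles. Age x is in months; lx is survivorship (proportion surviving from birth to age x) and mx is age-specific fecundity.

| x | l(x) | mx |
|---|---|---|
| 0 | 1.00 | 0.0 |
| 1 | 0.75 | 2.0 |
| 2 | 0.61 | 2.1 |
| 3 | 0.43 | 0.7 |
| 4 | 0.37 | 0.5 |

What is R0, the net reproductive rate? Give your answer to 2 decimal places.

3.27

lx·mx by age: 0, 1.5, 1.281, 0.301, 0.185
R0 = Σ lx·mx = 3.267 → 3.27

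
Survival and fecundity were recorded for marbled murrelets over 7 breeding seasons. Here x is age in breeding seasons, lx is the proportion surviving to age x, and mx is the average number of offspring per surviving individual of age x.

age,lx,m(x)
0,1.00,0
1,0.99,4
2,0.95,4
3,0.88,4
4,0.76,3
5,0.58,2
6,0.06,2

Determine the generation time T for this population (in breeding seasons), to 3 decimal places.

2.544

lx·mx: 0, 3.96, 3.8, 3.52, 2.28, 1.16, 0.12 → R0 = 14.84
x·lx·mx: 0, 3.96, 7.6, 10.56, 9.12, 5.8, 0.72 → Σ = 37.76
T = 37.76 / 14.84 = 2.544474… → 2.544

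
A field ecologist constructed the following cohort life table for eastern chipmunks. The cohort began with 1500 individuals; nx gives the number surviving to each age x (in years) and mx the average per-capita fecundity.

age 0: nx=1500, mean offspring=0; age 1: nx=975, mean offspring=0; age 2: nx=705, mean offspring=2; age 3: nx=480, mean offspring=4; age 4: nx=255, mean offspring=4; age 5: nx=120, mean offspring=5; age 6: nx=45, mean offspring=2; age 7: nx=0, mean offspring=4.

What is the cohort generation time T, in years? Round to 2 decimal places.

lx = nx/n0 = nx/1500: 1, 0.65, 0.47, 0.32, 0.17, 0.08, 0.03, 0
lx·mx: 0, 0, 0.94, 1.28, 0.68, 0.4, 0.06, 0 → R0 = 3.36
x·lx·mx: 0, 0, 1.88, 3.84, 2.72, 2, 0.36, 0 → Σ = 10.8
T = 10.8 / 3.36 = 3.214286… → 3.21

3.21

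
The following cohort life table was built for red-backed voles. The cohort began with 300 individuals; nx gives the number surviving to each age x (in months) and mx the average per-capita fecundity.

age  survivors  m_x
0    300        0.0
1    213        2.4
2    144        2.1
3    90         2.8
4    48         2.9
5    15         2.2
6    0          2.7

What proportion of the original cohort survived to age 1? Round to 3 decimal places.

l_1 = n_1/n_0 = 213/300 = 0.71 → 0.710

0.710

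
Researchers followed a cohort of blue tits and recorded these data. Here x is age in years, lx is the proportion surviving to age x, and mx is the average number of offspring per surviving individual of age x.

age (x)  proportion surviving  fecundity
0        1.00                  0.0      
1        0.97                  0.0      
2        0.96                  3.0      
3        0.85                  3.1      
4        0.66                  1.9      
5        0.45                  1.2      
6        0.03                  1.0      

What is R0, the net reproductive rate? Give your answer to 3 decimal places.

7.339

lx·mx by age: 0, 0, 2.88, 2.635, 1.254, 0.54, 0.03
R0 = Σ lx·mx = 7.339 → 7.339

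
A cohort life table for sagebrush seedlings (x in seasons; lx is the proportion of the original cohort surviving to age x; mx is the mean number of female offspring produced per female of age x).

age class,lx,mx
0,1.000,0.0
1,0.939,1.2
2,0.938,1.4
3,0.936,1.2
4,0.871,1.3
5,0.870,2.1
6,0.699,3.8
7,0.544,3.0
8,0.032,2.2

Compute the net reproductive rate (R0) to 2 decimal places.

10.88

lx·mx by age: 0, 1.1268, 1.3132, 1.1232, 1.1323, 1.827, 2.6562, 1.632, 0.0704
R0 = Σ lx·mx = 10.8811 → 10.88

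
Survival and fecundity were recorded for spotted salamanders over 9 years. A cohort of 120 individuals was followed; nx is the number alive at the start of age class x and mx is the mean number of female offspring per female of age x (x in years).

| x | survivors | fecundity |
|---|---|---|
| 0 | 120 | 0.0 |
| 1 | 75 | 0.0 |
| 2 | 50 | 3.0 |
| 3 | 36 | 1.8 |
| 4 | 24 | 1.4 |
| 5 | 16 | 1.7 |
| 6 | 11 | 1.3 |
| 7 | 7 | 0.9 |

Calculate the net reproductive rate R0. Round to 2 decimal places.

lx = nx/n0 = nx/120: 1, 0.625, 0.41667…, 0.3, 0.2, 0.13333…, 0.09167…, 0.05833…
lx·mx by age: 0, 0, 1.25…, 0.54, 0.28, 0.226667…, 0.119167…, 0.0525…
R0 = Σ lx·mx = 2.468333… → 2.47

2.47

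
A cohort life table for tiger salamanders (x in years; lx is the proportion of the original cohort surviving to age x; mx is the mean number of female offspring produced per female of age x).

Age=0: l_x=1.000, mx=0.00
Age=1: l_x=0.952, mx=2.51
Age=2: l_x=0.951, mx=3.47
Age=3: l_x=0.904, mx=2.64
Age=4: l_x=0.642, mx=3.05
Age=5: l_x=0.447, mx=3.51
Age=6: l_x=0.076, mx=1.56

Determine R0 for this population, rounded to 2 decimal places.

lx·mx by age: 0, 2.38952, 3.29997, 2.38656, 1.9581, 1.56897, 0.11856
R0 = Σ lx·mx = 11.72168 → 11.72

11.72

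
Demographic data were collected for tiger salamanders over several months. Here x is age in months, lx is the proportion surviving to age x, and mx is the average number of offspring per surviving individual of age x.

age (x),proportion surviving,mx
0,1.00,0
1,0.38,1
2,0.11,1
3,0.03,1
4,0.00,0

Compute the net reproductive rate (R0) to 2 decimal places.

lx·mx by age: 0, 0.38, 0.11, 0.03, 0
R0 = Σ lx·mx = 0.52 → 0.52

0.52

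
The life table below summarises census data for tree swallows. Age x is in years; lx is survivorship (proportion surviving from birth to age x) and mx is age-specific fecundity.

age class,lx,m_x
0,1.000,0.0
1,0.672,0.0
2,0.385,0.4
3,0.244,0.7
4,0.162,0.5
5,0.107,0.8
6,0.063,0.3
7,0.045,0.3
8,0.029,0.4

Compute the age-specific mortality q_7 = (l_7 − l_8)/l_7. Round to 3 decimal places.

q_7 = (l_7 − l_8) / l_7 = (0.045 − 0.029) / 0.045
     = 0.016 / 0.045 = 0.355556… → 0.356

0.356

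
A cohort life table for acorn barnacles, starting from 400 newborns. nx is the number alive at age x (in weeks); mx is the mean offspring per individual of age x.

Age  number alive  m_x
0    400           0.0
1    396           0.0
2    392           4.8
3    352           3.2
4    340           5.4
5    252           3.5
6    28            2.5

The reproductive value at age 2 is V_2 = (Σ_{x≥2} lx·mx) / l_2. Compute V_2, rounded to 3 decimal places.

lx = nx/n0 = nx/400: 1, 0.99, 0.98, 0.88, 0.85, 0.63, 0.07
lx·mx for x ≥ 2: 4.704, 2.816, 4.59, 2.205, 0.175 → sum = 14.49
V_2 = 14.49 / l_2 = 14.49 / 0.98 = 14.785714… → 14.786

14.786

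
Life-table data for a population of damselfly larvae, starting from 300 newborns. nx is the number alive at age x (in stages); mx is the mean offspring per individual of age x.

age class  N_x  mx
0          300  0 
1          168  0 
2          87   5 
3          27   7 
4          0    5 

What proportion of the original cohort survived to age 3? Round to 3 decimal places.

l_3 = n_3/n_0 = 27/300 = 0.09 → 0.090

0.090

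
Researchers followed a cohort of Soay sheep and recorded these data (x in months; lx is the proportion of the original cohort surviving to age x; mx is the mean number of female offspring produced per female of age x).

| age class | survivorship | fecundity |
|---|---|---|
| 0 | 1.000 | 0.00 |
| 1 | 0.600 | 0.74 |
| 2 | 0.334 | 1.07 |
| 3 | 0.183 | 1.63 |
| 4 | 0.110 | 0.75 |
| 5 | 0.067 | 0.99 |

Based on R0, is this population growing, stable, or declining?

R0 = Σ lx·mx = 0 + 0.444 + 0.35738 + 0.29829 + 0.0825 + 0.06633 = 1.2485
R0 > 1, so the population is growing.

growing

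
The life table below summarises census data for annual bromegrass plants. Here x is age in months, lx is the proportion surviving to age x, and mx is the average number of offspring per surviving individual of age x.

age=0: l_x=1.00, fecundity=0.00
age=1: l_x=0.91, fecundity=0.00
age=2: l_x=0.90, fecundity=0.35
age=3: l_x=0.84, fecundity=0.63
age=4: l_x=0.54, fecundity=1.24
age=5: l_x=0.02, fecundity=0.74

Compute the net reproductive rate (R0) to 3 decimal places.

1.529

lx·mx by age: 0, 0, 0.315, 0.5292, 0.6696, 0.0148
R0 = Σ lx·mx = 1.5286 → 1.529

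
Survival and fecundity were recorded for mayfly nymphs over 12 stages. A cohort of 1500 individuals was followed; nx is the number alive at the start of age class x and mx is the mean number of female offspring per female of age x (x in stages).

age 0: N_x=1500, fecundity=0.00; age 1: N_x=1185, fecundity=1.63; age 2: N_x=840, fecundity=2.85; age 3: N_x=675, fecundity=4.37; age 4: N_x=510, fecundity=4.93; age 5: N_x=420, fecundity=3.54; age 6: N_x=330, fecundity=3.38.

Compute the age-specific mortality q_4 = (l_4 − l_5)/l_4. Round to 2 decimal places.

0.18

lx = nx/n0 = nx/1500: 1, 0.79, 0.56, 0.45, 0.34, 0.28, 0.22
q_4 = (l_4 − l_5) / l_4 = (0.34 − 0.28) / 0.34
     = 0.06 / 0.34 = 0.176471… → 0.18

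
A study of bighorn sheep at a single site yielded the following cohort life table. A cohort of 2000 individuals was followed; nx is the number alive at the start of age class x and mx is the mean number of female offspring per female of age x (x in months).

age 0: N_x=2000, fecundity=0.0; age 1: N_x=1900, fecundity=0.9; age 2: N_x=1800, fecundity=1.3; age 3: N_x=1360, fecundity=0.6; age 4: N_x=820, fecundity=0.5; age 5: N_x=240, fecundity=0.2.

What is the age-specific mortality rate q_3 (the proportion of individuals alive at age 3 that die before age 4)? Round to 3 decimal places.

0.397

lx = nx/n0 = nx/2000: 1, 0.95, 0.9, 0.68, 0.41, 0.12
q_3 = (l_3 − l_4) / l_3 = (0.68 − 0.41) / 0.68
     = 0.27 / 0.68 = 0.397059… → 0.397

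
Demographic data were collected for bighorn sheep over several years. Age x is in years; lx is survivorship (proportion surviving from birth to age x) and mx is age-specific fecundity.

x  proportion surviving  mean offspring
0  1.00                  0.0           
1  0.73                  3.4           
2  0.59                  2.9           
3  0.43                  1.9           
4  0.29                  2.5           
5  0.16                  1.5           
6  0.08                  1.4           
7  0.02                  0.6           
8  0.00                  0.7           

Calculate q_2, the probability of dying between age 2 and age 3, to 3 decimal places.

0.271

q_2 = (l_2 − l_3) / l_2 = (0.59 − 0.43) / 0.59
     = 0.16 / 0.59 = 0.271186… → 0.271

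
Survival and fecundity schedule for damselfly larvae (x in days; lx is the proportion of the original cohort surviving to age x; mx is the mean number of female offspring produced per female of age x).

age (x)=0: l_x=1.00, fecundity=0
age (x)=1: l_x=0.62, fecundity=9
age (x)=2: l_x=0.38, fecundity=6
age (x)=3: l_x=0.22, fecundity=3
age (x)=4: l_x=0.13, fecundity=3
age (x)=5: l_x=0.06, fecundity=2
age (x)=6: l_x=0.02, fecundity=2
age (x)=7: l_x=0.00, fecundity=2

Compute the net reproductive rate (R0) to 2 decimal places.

lx·mx by age: 0, 5.58, 2.28, 0.66, 0.39, 0.12, 0.04, 0
R0 = Σ lx·mx = 9.07 → 9.07

9.07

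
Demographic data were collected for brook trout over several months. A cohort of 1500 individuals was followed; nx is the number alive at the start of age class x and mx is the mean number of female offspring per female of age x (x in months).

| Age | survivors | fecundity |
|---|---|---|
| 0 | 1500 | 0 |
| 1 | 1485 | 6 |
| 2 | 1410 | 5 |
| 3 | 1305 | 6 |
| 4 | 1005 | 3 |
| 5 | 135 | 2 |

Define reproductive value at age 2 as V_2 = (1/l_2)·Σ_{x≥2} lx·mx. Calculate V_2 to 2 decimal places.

lx = nx/n0 = nx/1500: 1, 0.99, 0.94, 0.87, 0.67, 0.09
lx·mx for x ≥ 2: 4.7, 5.22, 2.01, 0.18 → sum = 12.11
V_2 = 12.11 / l_2 = 12.11 / 0.94 = 12.882979… → 12.88

12.88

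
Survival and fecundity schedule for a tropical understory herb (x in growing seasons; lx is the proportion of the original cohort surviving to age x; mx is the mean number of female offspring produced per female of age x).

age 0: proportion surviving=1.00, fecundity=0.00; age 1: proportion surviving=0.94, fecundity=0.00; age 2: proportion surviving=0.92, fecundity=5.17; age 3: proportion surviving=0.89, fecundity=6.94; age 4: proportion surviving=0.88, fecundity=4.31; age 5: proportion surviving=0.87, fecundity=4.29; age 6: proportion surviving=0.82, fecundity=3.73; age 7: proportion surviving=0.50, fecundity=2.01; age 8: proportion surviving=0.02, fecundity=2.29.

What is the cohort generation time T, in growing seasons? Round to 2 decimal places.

3.88

lx·mx: 0, 0, 4.7564, 6.1766, 3.7928, 3.7323, 3.0586, 1.005, 0.0458 → R0 = 22.5675
x·lx·mx: 0, 0, 9.5128, 18.5298, 15.1712, 18.6615, 18.3516, 7.035, 0.3664 → Σ = 87.6283
T = 87.6283 / 22.5675 = 3.882942… → 3.88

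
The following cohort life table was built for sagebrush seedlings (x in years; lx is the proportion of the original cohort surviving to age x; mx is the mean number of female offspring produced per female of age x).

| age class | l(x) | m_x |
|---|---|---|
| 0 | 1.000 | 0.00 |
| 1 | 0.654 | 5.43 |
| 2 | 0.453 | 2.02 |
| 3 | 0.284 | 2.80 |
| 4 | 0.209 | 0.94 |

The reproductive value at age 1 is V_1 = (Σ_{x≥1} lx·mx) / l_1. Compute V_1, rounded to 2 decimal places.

8.35

lx·mx for x ≥ 1: 3.55122, 0.91506, 0.7952, 0.19646 → sum = 5.45794
V_1 = 5.45794 / l_1 = 5.45794 / 0.654 = 8.345474… → 8.35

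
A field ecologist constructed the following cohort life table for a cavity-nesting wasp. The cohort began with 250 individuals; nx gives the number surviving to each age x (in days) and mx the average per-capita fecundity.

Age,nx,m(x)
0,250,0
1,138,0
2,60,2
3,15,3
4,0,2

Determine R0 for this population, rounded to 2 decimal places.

lx = nx/n0 = nx/250: 1, 0.552, 0.24, 0.06, 0
lx·mx by age: 0, 0, 0.48, 0.18, 0
R0 = Σ lx·mx = 0.66 → 0.66

0.66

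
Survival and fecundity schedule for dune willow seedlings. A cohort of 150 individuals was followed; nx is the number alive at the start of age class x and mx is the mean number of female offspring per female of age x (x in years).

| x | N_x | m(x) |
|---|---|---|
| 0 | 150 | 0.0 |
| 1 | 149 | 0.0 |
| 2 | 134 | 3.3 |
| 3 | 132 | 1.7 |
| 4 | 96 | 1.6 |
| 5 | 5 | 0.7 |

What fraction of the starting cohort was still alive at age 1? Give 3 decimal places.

0.993

l_1 = n_1/n_0 = 149/150 = 0.993333… → 0.993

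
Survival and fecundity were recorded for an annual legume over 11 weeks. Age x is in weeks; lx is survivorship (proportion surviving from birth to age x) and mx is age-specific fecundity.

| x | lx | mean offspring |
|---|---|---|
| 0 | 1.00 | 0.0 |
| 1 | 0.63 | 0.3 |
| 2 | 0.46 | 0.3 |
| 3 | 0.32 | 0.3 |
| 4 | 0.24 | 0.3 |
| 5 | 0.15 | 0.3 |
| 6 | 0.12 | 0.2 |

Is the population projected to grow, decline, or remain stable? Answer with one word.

R0 = Σ lx·mx = 0 + 0.189 + 0.138 + 0.096 + 0.072 + 0.045 + 0.024 = 0.564
R0 < 1, so the population is declining.

declining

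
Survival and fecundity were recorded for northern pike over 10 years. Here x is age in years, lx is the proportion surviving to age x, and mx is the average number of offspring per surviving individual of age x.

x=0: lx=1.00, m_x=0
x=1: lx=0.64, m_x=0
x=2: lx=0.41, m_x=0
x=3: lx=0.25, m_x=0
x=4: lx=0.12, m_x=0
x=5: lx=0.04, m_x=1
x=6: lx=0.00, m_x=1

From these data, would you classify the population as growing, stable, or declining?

R0 = Σ lx·mx = 0 + 0 + 0 + 0 + 0 + 0.04 + 0 = 0.04
R0 < 1, so the population is declining.

declining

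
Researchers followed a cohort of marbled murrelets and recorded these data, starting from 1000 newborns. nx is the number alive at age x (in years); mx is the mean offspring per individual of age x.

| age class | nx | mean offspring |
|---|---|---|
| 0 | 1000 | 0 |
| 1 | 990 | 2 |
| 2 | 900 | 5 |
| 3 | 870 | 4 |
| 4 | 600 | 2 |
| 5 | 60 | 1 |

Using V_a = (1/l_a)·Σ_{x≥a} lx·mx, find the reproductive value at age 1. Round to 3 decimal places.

11.333

lx = nx/n0 = nx/1000: 1, 0.99, 0.9, 0.87, 0.6, 0.06
lx·mx for x ≥ 1: 1.98, 4.5, 3.48, 1.2, 0.06 → sum = 11.22
V_1 = 11.22 / l_1 = 11.22 / 0.99 = 11.333333… → 11.333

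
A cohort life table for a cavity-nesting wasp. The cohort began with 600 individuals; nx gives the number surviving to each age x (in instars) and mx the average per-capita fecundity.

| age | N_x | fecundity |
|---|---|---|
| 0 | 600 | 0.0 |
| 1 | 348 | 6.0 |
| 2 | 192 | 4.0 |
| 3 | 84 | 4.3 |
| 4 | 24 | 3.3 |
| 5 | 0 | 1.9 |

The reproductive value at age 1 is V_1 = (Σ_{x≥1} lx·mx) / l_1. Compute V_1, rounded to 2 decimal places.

9.47

lx = nx/n0 = nx/600: 1, 0.58, 0.32, 0.14, 0.04, 0
lx·mx for x ≥ 1: 3.48, 1.28, 0.602, 0.132, 0 → sum = 5.494
V_1 = 5.494 / l_1 = 5.494 / 0.58 = 9.472414… → 9.47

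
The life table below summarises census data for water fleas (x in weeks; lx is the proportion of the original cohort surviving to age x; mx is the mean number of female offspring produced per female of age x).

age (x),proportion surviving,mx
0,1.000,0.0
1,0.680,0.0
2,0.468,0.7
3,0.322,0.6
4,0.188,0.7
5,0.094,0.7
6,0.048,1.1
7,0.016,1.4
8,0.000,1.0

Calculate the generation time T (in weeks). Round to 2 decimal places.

3.23

lx·mx: 0, 0, 0.3276, 0.1932, 0.1316, 0.0658, 0.0528, 0.0224, 0 → R0 = 0.7934
x·lx·mx: 0, 0, 0.6552, 0.5796, 0.5264, 0.329, 0.3168, 0.1568, 0 → Σ = 2.5638
T = 2.5638 / 0.7934 = 3.231409… → 3.23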